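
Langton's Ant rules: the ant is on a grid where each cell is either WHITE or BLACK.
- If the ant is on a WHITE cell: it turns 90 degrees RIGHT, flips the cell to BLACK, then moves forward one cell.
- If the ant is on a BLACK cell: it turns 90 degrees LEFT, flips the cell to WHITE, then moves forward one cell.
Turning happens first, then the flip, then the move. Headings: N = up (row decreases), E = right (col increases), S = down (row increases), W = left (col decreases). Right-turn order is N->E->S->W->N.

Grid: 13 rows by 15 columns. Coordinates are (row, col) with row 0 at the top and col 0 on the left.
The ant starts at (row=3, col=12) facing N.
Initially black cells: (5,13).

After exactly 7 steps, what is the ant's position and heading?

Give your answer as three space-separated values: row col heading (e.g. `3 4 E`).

Step 1: on WHITE (3,12): turn R to E, flip to black, move to (3,13). |black|=2
Step 2: on WHITE (3,13): turn R to S, flip to black, move to (4,13). |black|=3
Step 3: on WHITE (4,13): turn R to W, flip to black, move to (4,12). |black|=4
Step 4: on WHITE (4,12): turn R to N, flip to black, move to (3,12). |black|=5
Step 5: on BLACK (3,12): turn L to W, flip to white, move to (3,11). |black|=4
Step 6: on WHITE (3,11): turn R to N, flip to black, move to (2,11). |black|=5
Step 7: on WHITE (2,11): turn R to E, flip to black, move to (2,12). |black|=6

Answer: 2 12 E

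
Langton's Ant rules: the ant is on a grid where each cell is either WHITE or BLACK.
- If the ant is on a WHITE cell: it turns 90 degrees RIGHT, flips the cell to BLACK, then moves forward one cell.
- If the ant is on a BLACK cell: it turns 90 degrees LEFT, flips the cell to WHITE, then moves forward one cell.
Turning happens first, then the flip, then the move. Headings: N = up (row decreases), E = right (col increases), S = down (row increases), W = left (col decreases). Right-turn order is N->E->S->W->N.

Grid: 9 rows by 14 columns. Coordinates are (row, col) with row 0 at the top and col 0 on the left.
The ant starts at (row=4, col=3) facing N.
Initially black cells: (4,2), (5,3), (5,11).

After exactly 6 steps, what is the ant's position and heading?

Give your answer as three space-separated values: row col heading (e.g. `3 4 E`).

Step 1: on WHITE (4,3): turn R to E, flip to black, move to (4,4). |black|=4
Step 2: on WHITE (4,4): turn R to S, flip to black, move to (5,4). |black|=5
Step 3: on WHITE (5,4): turn R to W, flip to black, move to (5,3). |black|=6
Step 4: on BLACK (5,3): turn L to S, flip to white, move to (6,3). |black|=5
Step 5: on WHITE (6,3): turn R to W, flip to black, move to (6,2). |black|=6
Step 6: on WHITE (6,2): turn R to N, flip to black, move to (5,2). |black|=7

Answer: 5 2 N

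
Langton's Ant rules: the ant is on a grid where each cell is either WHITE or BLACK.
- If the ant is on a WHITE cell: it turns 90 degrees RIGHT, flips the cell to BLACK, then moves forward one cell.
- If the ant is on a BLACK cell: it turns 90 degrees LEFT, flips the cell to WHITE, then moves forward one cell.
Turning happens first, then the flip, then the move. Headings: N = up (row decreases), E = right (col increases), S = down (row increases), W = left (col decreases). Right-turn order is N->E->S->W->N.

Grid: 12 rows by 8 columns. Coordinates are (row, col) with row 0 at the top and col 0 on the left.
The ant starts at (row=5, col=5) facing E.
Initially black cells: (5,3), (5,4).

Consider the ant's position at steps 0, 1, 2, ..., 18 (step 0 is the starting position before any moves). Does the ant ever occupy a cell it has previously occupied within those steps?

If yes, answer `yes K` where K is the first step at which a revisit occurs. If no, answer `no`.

Step 1: on WHITE (5,5): turn R to S, flip to black, move to (6,5). |black|=3 — new cell
Step 2: on WHITE (6,5): turn R to W, flip to black, move to (6,4). |black|=4 — new cell
Step 3: on WHITE (6,4): turn R to N, flip to black, move to (5,4). |black|=5 — new cell
Step 4: on BLACK (5,4): turn L to W, flip to white, move to (5,3). |black|=4 — new cell
Step 5: on BLACK (5,3): turn L to S, flip to white, move to (6,3). |black|=3 — new cell
Step 6: on WHITE (6,3): turn R to W, flip to black, move to (6,2). |black|=4 — new cell
Step 7: on WHITE (6,2): turn R to N, flip to black, move to (5,2). |black|=5 — new cell
Step 8: on WHITE (5,2): turn R to E, flip to black, move to (5,3). |black|=6 — REVISIT

Answer: yes 8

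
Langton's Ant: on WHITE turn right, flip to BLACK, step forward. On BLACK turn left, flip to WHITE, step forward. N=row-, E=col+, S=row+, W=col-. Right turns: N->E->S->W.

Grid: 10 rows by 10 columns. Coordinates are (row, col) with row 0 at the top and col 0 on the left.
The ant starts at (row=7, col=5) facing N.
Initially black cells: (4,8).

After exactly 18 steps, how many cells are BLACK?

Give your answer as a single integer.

Step 1: on WHITE (7,5): turn R to E, flip to black, move to (7,6). |black|=2
Step 2: on WHITE (7,6): turn R to S, flip to black, move to (8,6). |black|=3
Step 3: on WHITE (8,6): turn R to W, flip to black, move to (8,5). |black|=4
Step 4: on WHITE (8,5): turn R to N, flip to black, move to (7,5). |black|=5
Step 5: on BLACK (7,5): turn L to W, flip to white, move to (7,4). |black|=4
Step 6: on WHITE (7,4): turn R to N, flip to black, move to (6,4). |black|=5
Step 7: on WHITE (6,4): turn R to E, flip to black, move to (6,5). |black|=6
Step 8: on WHITE (6,5): turn R to S, flip to black, move to (7,5). |black|=7
Step 9: on WHITE (7,5): turn R to W, flip to black, move to (7,4). |black|=8
Step 10: on BLACK (7,4): turn L to S, flip to white, move to (8,4). |black|=7
Step 11: on WHITE (8,4): turn R to W, flip to black, move to (8,3). |black|=8
Step 12: on WHITE (8,3): turn R to N, flip to black, move to (7,3). |black|=9
Step 13: on WHITE (7,3): turn R to E, flip to black, move to (7,4). |black|=10
Step 14: on WHITE (7,4): turn R to S, flip to black, move to (8,4). |black|=11
Step 15: on BLACK (8,4): turn L to E, flip to white, move to (8,5). |black|=10
Step 16: on BLACK (8,5): turn L to N, flip to white, move to (7,5). |black|=9
Step 17: on BLACK (7,5): turn L to W, flip to white, move to (7,4). |black|=8
Step 18: on BLACK (7,4): turn L to S, flip to white, move to (8,4). |black|=7

Answer: 7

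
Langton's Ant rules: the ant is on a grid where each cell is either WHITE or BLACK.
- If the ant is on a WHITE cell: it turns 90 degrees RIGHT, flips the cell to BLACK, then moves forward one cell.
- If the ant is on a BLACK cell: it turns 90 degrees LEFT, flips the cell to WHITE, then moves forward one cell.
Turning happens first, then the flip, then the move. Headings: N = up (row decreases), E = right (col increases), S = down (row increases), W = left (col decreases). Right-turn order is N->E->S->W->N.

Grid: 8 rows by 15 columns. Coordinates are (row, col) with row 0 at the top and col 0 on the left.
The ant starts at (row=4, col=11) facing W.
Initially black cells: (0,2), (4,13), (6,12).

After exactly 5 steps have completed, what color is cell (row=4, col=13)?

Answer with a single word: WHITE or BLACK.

Step 1: on WHITE (4,11): turn R to N, flip to black, move to (3,11). |black|=4
Step 2: on WHITE (3,11): turn R to E, flip to black, move to (3,12). |black|=5
Step 3: on WHITE (3,12): turn R to S, flip to black, move to (4,12). |black|=6
Step 4: on WHITE (4,12): turn R to W, flip to black, move to (4,11). |black|=7
Step 5: on BLACK (4,11): turn L to S, flip to white, move to (5,11). |black|=6

Answer: BLACK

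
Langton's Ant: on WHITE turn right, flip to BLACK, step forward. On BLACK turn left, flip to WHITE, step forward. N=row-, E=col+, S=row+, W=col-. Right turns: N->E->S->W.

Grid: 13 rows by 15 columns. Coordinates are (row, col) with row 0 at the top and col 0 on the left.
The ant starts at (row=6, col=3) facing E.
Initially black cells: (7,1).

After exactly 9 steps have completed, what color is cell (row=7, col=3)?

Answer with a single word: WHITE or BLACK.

Step 1: on WHITE (6,3): turn R to S, flip to black, move to (7,3). |black|=2
Step 2: on WHITE (7,3): turn R to W, flip to black, move to (7,2). |black|=3
Step 3: on WHITE (7,2): turn R to N, flip to black, move to (6,2). |black|=4
Step 4: on WHITE (6,2): turn R to E, flip to black, move to (6,3). |black|=5
Step 5: on BLACK (6,3): turn L to N, flip to white, move to (5,3). |black|=4
Step 6: on WHITE (5,3): turn R to E, flip to black, move to (5,4). |black|=5
Step 7: on WHITE (5,4): turn R to S, flip to black, move to (6,4). |black|=6
Step 8: on WHITE (6,4): turn R to W, flip to black, move to (6,3). |black|=7
Step 9: on WHITE (6,3): turn R to N, flip to black, move to (5,3). |black|=8

Answer: BLACK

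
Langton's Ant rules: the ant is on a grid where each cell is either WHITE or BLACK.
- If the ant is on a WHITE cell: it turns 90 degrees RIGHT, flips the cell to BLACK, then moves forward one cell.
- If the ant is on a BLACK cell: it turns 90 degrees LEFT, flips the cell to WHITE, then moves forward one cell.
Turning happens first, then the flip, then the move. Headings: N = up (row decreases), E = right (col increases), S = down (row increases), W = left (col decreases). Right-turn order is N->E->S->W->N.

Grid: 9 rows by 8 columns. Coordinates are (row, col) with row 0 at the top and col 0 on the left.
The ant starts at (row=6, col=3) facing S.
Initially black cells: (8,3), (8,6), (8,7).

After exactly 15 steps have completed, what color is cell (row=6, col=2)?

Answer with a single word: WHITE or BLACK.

Step 1: on WHITE (6,3): turn R to W, flip to black, move to (6,2). |black|=4
Step 2: on WHITE (6,2): turn R to N, flip to black, move to (5,2). |black|=5
Step 3: on WHITE (5,2): turn R to E, flip to black, move to (5,3). |black|=6
Step 4: on WHITE (5,3): turn R to S, flip to black, move to (6,3). |black|=7
Step 5: on BLACK (6,3): turn L to E, flip to white, move to (6,4). |black|=6
Step 6: on WHITE (6,4): turn R to S, flip to black, move to (7,4). |black|=7
Step 7: on WHITE (7,4): turn R to W, flip to black, move to (7,3). |black|=8
Step 8: on WHITE (7,3): turn R to N, flip to black, move to (6,3). |black|=9
Step 9: on WHITE (6,3): turn R to E, flip to black, move to (6,4). |black|=10
Step 10: on BLACK (6,4): turn L to N, flip to white, move to (5,4). |black|=9
Step 11: on WHITE (5,4): turn R to E, flip to black, move to (5,5). |black|=10
Step 12: on WHITE (5,5): turn R to S, flip to black, move to (6,5). |black|=11
Step 13: on WHITE (6,5): turn R to W, flip to black, move to (6,4). |black|=12
Step 14: on WHITE (6,4): turn R to N, flip to black, move to (5,4). |black|=13
Step 15: on BLACK (5,4): turn L to W, flip to white, move to (5,3). |black|=12

Answer: BLACK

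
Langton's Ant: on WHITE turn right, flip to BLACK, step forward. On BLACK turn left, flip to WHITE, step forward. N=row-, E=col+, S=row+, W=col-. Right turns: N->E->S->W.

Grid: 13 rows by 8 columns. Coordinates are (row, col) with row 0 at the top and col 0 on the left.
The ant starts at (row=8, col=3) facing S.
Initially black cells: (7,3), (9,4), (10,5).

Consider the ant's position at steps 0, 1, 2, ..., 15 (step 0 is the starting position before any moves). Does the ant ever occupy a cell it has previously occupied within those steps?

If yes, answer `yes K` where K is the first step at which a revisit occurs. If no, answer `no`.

Step 1: on WHITE (8,3): turn R to W, flip to black, move to (8,2). |black|=4 — new cell
Step 2: on WHITE (8,2): turn R to N, flip to black, move to (7,2). |black|=5 — new cell
Step 3: on WHITE (7,2): turn R to E, flip to black, move to (7,3). |black|=6 — new cell
Step 4: on BLACK (7,3): turn L to N, flip to white, move to (6,3). |black|=5 — new cell
Step 5: on WHITE (6,3): turn R to E, flip to black, move to (6,4). |black|=6 — new cell
Step 6: on WHITE (6,4): turn R to S, flip to black, move to (7,4). |black|=7 — new cell
Step 7: on WHITE (7,4): turn R to W, flip to black, move to (7,3). |black|=8 — REVISIT

Answer: yes 7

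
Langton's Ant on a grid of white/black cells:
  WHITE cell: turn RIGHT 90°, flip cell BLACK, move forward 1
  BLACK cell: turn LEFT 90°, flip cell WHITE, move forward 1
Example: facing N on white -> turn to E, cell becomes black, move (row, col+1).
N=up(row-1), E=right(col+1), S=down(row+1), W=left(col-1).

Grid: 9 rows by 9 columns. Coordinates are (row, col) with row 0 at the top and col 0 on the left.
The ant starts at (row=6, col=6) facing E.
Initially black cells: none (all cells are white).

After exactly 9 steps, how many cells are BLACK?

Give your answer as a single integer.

Step 1: on WHITE (6,6): turn R to S, flip to black, move to (7,6). |black|=1
Step 2: on WHITE (7,6): turn R to W, flip to black, move to (7,5). |black|=2
Step 3: on WHITE (7,5): turn R to N, flip to black, move to (6,5). |black|=3
Step 4: on WHITE (6,5): turn R to E, flip to black, move to (6,6). |black|=4
Step 5: on BLACK (6,6): turn L to N, flip to white, move to (5,6). |black|=3
Step 6: on WHITE (5,6): turn R to E, flip to black, move to (5,7). |black|=4
Step 7: on WHITE (5,7): turn R to S, flip to black, move to (6,7). |black|=5
Step 8: on WHITE (6,7): turn R to W, flip to black, move to (6,6). |black|=6
Step 9: on WHITE (6,6): turn R to N, flip to black, move to (5,6). |black|=7

Answer: 7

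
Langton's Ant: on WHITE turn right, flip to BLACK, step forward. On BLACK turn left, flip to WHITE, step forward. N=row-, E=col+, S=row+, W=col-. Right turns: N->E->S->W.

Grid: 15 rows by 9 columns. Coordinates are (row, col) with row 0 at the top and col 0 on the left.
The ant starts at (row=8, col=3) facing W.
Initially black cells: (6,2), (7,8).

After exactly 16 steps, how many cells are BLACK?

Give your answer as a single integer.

Step 1: on WHITE (8,3): turn R to N, flip to black, move to (7,3). |black|=3
Step 2: on WHITE (7,3): turn R to E, flip to black, move to (7,4). |black|=4
Step 3: on WHITE (7,4): turn R to S, flip to black, move to (8,4). |black|=5
Step 4: on WHITE (8,4): turn R to W, flip to black, move to (8,3). |black|=6
Step 5: on BLACK (8,3): turn L to S, flip to white, move to (9,3). |black|=5
Step 6: on WHITE (9,3): turn R to W, flip to black, move to (9,2). |black|=6
Step 7: on WHITE (9,2): turn R to N, flip to black, move to (8,2). |black|=7
Step 8: on WHITE (8,2): turn R to E, flip to black, move to (8,3). |black|=8
Step 9: on WHITE (8,3): turn R to S, flip to black, move to (9,3). |black|=9
Step 10: on BLACK (9,3): turn L to E, flip to white, move to (9,4). |black|=8
Step 11: on WHITE (9,4): turn R to S, flip to black, move to (10,4). |black|=9
Step 12: on WHITE (10,4): turn R to W, flip to black, move to (10,3). |black|=10
Step 13: on WHITE (10,3): turn R to N, flip to black, move to (9,3). |black|=11
Step 14: on WHITE (9,3): turn R to E, flip to black, move to (9,4). |black|=12
Step 15: on BLACK (9,4): turn L to N, flip to white, move to (8,4). |black|=11
Step 16: on BLACK (8,4): turn L to W, flip to white, move to (8,3). |black|=10

Answer: 10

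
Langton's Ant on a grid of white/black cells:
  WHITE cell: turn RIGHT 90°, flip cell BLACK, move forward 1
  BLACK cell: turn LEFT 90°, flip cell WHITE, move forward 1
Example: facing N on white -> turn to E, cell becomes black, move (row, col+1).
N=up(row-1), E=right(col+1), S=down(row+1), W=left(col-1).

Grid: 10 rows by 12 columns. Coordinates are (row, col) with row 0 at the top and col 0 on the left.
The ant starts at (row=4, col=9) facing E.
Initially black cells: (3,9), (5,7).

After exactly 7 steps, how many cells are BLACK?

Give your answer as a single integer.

Answer: 5

Derivation:
Step 1: on WHITE (4,9): turn R to S, flip to black, move to (5,9). |black|=3
Step 2: on WHITE (5,9): turn R to W, flip to black, move to (5,8). |black|=4
Step 3: on WHITE (5,8): turn R to N, flip to black, move to (4,8). |black|=5
Step 4: on WHITE (4,8): turn R to E, flip to black, move to (4,9). |black|=6
Step 5: on BLACK (4,9): turn L to N, flip to white, move to (3,9). |black|=5
Step 6: on BLACK (3,9): turn L to W, flip to white, move to (3,8). |black|=4
Step 7: on WHITE (3,8): turn R to N, flip to black, move to (2,8). |black|=5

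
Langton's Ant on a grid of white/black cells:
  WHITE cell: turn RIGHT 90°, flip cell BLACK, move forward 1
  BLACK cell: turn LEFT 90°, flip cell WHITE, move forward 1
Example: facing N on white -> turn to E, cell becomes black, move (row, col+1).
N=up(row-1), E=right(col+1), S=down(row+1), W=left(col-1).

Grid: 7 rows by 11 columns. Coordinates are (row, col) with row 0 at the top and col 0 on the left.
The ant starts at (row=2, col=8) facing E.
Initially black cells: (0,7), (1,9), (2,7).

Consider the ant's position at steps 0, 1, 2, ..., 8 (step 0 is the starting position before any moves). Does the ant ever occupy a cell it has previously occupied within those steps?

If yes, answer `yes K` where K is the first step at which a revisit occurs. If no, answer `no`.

Step 1: on WHITE (2,8): turn R to S, flip to black, move to (3,8). |black|=4 — new cell
Step 2: on WHITE (3,8): turn R to W, flip to black, move to (3,7). |black|=5 — new cell
Step 3: on WHITE (3,7): turn R to N, flip to black, move to (2,7). |black|=6 — new cell
Step 4: on BLACK (2,7): turn L to W, flip to white, move to (2,6). |black|=5 — new cell
Step 5: on WHITE (2,6): turn R to N, flip to black, move to (1,6). |black|=6 — new cell
Step 6: on WHITE (1,6): turn R to E, flip to black, move to (1,7). |black|=7 — new cell
Step 7: on WHITE (1,7): turn R to S, flip to black, move to (2,7). |black|=8 — REVISIT

Answer: yes 7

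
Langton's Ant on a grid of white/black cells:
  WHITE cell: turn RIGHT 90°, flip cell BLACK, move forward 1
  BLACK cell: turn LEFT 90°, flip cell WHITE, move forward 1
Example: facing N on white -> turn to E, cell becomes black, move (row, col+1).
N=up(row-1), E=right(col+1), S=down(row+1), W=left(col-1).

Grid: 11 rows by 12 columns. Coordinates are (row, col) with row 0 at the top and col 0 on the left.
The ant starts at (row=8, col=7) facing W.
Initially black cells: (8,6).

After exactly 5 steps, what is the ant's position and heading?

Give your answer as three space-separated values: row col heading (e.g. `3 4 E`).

Step 1: on WHITE (8,7): turn R to N, flip to black, move to (7,7). |black|=2
Step 2: on WHITE (7,7): turn R to E, flip to black, move to (7,8). |black|=3
Step 3: on WHITE (7,8): turn R to S, flip to black, move to (8,8). |black|=4
Step 4: on WHITE (8,8): turn R to W, flip to black, move to (8,7). |black|=5
Step 5: on BLACK (8,7): turn L to S, flip to white, move to (9,7). |black|=4

Answer: 9 7 S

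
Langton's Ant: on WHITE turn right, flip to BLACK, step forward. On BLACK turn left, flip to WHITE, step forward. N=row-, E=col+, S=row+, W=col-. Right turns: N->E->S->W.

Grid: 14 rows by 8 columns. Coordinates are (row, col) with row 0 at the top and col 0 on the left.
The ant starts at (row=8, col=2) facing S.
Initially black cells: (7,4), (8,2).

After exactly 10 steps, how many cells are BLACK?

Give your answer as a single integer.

Step 1: on BLACK (8,2): turn L to E, flip to white, move to (8,3). |black|=1
Step 2: on WHITE (8,3): turn R to S, flip to black, move to (9,3). |black|=2
Step 3: on WHITE (9,3): turn R to W, flip to black, move to (9,2). |black|=3
Step 4: on WHITE (9,2): turn R to N, flip to black, move to (8,2). |black|=4
Step 5: on WHITE (8,2): turn R to E, flip to black, move to (8,3). |black|=5
Step 6: on BLACK (8,3): turn L to N, flip to white, move to (7,3). |black|=4
Step 7: on WHITE (7,3): turn R to E, flip to black, move to (7,4). |black|=5
Step 8: on BLACK (7,4): turn L to N, flip to white, move to (6,4). |black|=4
Step 9: on WHITE (6,4): turn R to E, flip to black, move to (6,5). |black|=5
Step 10: on WHITE (6,5): turn R to S, flip to black, move to (7,5). |black|=6

Answer: 6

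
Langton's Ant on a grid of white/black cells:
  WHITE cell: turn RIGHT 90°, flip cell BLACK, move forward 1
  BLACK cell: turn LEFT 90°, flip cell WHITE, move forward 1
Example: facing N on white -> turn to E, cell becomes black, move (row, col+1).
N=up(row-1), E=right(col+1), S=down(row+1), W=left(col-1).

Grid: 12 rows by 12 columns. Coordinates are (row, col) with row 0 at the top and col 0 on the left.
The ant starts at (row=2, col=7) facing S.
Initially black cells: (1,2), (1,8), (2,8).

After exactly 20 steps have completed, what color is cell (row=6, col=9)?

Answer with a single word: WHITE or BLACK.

Answer: WHITE

Derivation:
Step 1: on WHITE (2,7): turn R to W, flip to black, move to (2,6). |black|=4
Step 2: on WHITE (2,6): turn R to N, flip to black, move to (1,6). |black|=5
Step 3: on WHITE (1,6): turn R to E, flip to black, move to (1,7). |black|=6
Step 4: on WHITE (1,7): turn R to S, flip to black, move to (2,7). |black|=7
Step 5: on BLACK (2,7): turn L to E, flip to white, move to (2,8). |black|=6
Step 6: on BLACK (2,8): turn L to N, flip to white, move to (1,8). |black|=5
Step 7: on BLACK (1,8): turn L to W, flip to white, move to (1,7). |black|=4
Step 8: on BLACK (1,7): turn L to S, flip to white, move to (2,7). |black|=3
Step 9: on WHITE (2,7): turn R to W, flip to black, move to (2,6). |black|=4
Step 10: on BLACK (2,6): turn L to S, flip to white, move to (3,6). |black|=3
Step 11: on WHITE (3,6): turn R to W, flip to black, move to (3,5). |black|=4
Step 12: on WHITE (3,5): turn R to N, flip to black, move to (2,5). |black|=5
Step 13: on WHITE (2,5): turn R to E, flip to black, move to (2,6). |black|=6
Step 14: on WHITE (2,6): turn R to S, flip to black, move to (3,6). |black|=7
Step 15: on BLACK (3,6): turn L to E, flip to white, move to (3,7). |black|=6
Step 16: on WHITE (3,7): turn R to S, flip to black, move to (4,7). |black|=7
Step 17: on WHITE (4,7): turn R to W, flip to black, move to (4,6). |black|=8
Step 18: on WHITE (4,6): turn R to N, flip to black, move to (3,6). |black|=9
Step 19: on WHITE (3,6): turn R to E, flip to black, move to (3,7). |black|=10
Step 20: on BLACK (3,7): turn L to N, flip to white, move to (2,7). |black|=9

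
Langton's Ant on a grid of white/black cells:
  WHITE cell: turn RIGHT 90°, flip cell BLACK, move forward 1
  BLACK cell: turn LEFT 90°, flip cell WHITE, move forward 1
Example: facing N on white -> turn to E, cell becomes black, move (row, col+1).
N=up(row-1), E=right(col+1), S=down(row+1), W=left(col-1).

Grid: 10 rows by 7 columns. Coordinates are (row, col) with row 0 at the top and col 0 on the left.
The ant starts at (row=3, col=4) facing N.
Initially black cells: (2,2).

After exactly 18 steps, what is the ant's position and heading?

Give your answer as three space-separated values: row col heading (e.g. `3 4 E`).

Answer: 4 3 S

Derivation:
Step 1: on WHITE (3,4): turn R to E, flip to black, move to (3,5). |black|=2
Step 2: on WHITE (3,5): turn R to S, flip to black, move to (4,5). |black|=3
Step 3: on WHITE (4,5): turn R to W, flip to black, move to (4,4). |black|=4
Step 4: on WHITE (4,4): turn R to N, flip to black, move to (3,4). |black|=5
Step 5: on BLACK (3,4): turn L to W, flip to white, move to (3,3). |black|=4
Step 6: on WHITE (3,3): turn R to N, flip to black, move to (2,3). |black|=5
Step 7: on WHITE (2,3): turn R to E, flip to black, move to (2,4). |black|=6
Step 8: on WHITE (2,4): turn R to S, flip to black, move to (3,4). |black|=7
Step 9: on WHITE (3,4): turn R to W, flip to black, move to (3,3). |black|=8
Step 10: on BLACK (3,3): turn L to S, flip to white, move to (4,3). |black|=7
Step 11: on WHITE (4,3): turn R to W, flip to black, move to (4,2). |black|=8
Step 12: on WHITE (4,2): turn R to N, flip to black, move to (3,2). |black|=9
Step 13: on WHITE (3,2): turn R to E, flip to black, move to (3,3). |black|=10
Step 14: on WHITE (3,3): turn R to S, flip to black, move to (4,3). |black|=11
Step 15: on BLACK (4,3): turn L to E, flip to white, move to (4,4). |black|=10
Step 16: on BLACK (4,4): turn L to N, flip to white, move to (3,4). |black|=9
Step 17: on BLACK (3,4): turn L to W, flip to white, move to (3,3). |black|=8
Step 18: on BLACK (3,3): turn L to S, flip to white, move to (4,3). |black|=7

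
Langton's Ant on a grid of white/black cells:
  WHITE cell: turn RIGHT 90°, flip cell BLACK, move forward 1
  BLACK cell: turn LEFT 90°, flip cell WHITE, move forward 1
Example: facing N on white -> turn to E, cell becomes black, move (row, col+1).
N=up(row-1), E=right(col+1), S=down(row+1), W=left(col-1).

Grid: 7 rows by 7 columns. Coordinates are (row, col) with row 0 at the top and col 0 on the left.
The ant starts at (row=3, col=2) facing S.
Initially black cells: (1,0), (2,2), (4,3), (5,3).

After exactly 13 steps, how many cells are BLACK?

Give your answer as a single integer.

Answer: 13

Derivation:
Step 1: on WHITE (3,2): turn R to W, flip to black, move to (3,1). |black|=5
Step 2: on WHITE (3,1): turn R to N, flip to black, move to (2,1). |black|=6
Step 3: on WHITE (2,1): turn R to E, flip to black, move to (2,2). |black|=7
Step 4: on BLACK (2,2): turn L to N, flip to white, move to (1,2). |black|=6
Step 5: on WHITE (1,2): turn R to E, flip to black, move to (1,3). |black|=7
Step 6: on WHITE (1,3): turn R to S, flip to black, move to (2,3). |black|=8
Step 7: on WHITE (2,3): turn R to W, flip to black, move to (2,2). |black|=9
Step 8: on WHITE (2,2): turn R to N, flip to black, move to (1,2). |black|=10
Step 9: on BLACK (1,2): turn L to W, flip to white, move to (1,1). |black|=9
Step 10: on WHITE (1,1): turn R to N, flip to black, move to (0,1). |black|=10
Step 11: on WHITE (0,1): turn R to E, flip to black, move to (0,2). |black|=11
Step 12: on WHITE (0,2): turn R to S, flip to black, move to (1,2). |black|=12
Step 13: on WHITE (1,2): turn R to W, flip to black, move to (1,1). |black|=13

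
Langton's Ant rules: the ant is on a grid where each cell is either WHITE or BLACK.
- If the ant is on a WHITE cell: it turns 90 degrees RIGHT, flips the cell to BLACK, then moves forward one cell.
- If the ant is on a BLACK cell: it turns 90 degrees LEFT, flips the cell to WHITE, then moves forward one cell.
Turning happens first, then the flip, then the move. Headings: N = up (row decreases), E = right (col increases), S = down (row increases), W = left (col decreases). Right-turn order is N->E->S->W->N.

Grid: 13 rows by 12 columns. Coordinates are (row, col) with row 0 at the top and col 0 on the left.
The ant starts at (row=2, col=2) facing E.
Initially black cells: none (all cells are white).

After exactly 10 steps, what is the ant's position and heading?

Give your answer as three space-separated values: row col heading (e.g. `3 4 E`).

Answer: 1 1 W

Derivation:
Step 1: on WHITE (2,2): turn R to S, flip to black, move to (3,2). |black|=1
Step 2: on WHITE (3,2): turn R to W, flip to black, move to (3,1). |black|=2
Step 3: on WHITE (3,1): turn R to N, flip to black, move to (2,1). |black|=3
Step 4: on WHITE (2,1): turn R to E, flip to black, move to (2,2). |black|=4
Step 5: on BLACK (2,2): turn L to N, flip to white, move to (1,2). |black|=3
Step 6: on WHITE (1,2): turn R to E, flip to black, move to (1,3). |black|=4
Step 7: on WHITE (1,3): turn R to S, flip to black, move to (2,3). |black|=5
Step 8: on WHITE (2,3): turn R to W, flip to black, move to (2,2). |black|=6
Step 9: on WHITE (2,2): turn R to N, flip to black, move to (1,2). |black|=7
Step 10: on BLACK (1,2): turn L to W, flip to white, move to (1,1). |black|=6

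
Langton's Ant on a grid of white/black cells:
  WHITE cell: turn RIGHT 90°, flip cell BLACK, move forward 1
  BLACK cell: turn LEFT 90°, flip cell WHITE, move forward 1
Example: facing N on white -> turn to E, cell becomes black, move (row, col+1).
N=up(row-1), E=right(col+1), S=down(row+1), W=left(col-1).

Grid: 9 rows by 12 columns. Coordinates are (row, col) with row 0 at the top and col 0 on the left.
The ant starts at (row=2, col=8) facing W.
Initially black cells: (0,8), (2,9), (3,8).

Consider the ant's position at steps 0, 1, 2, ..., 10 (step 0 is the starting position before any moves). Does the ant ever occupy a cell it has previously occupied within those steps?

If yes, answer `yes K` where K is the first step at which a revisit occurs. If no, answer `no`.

Answer: yes 7

Derivation:
Step 1: on WHITE (2,8): turn R to N, flip to black, move to (1,8). |black|=4 — new cell
Step 2: on WHITE (1,8): turn R to E, flip to black, move to (1,9). |black|=5 — new cell
Step 3: on WHITE (1,9): turn R to S, flip to black, move to (2,9). |black|=6 — new cell
Step 4: on BLACK (2,9): turn L to E, flip to white, move to (2,10). |black|=5 — new cell
Step 5: on WHITE (2,10): turn R to S, flip to black, move to (3,10). |black|=6 — new cell
Step 6: on WHITE (3,10): turn R to W, flip to black, move to (3,9). |black|=7 — new cell
Step 7: on WHITE (3,9): turn R to N, flip to black, move to (2,9). |black|=8 — REVISIT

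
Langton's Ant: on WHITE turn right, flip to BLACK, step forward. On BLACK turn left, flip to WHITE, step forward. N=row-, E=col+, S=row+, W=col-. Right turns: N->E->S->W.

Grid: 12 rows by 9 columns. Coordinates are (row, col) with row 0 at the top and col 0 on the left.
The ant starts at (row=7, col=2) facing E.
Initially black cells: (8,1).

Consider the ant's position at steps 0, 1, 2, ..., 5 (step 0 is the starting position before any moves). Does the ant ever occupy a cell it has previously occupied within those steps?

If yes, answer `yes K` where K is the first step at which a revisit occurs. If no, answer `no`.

Answer: no

Derivation:
Step 1: on WHITE (7,2): turn R to S, flip to black, move to (8,2). |black|=2 — new cell
Step 2: on WHITE (8,2): turn R to W, flip to black, move to (8,1). |black|=3 — new cell
Step 3: on BLACK (8,1): turn L to S, flip to white, move to (9,1). |black|=2 — new cell
Step 4: on WHITE (9,1): turn R to W, flip to black, move to (9,0). |black|=3 — new cell
Step 5: on WHITE (9,0): turn R to N, flip to black, move to (8,0). |black|=4 — new cell
No revisit within 5 steps.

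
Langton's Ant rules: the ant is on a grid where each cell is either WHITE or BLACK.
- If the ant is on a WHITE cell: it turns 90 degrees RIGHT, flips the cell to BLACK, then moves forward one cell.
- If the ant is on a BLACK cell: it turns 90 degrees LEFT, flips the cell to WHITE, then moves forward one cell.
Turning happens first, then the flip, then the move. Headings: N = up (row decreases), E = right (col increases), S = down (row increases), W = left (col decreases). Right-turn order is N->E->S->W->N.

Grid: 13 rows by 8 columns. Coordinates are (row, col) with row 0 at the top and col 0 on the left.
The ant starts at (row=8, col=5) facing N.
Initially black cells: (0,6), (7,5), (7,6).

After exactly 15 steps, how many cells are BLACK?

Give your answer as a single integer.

Answer: 8

Derivation:
Step 1: on WHITE (8,5): turn R to E, flip to black, move to (8,6). |black|=4
Step 2: on WHITE (8,6): turn R to S, flip to black, move to (9,6). |black|=5
Step 3: on WHITE (9,6): turn R to W, flip to black, move to (9,5). |black|=6
Step 4: on WHITE (9,5): turn R to N, flip to black, move to (8,5). |black|=7
Step 5: on BLACK (8,5): turn L to W, flip to white, move to (8,4). |black|=6
Step 6: on WHITE (8,4): turn R to N, flip to black, move to (7,4). |black|=7
Step 7: on WHITE (7,4): turn R to E, flip to black, move to (7,5). |black|=8
Step 8: on BLACK (7,5): turn L to N, flip to white, move to (6,5). |black|=7
Step 9: on WHITE (6,5): turn R to E, flip to black, move to (6,6). |black|=8
Step 10: on WHITE (6,6): turn R to S, flip to black, move to (7,6). |black|=9
Step 11: on BLACK (7,6): turn L to E, flip to white, move to (7,7). |black|=8
Step 12: on WHITE (7,7): turn R to S, flip to black, move to (8,7). |black|=9
Step 13: on WHITE (8,7): turn R to W, flip to black, move to (8,6). |black|=10
Step 14: on BLACK (8,6): turn L to S, flip to white, move to (9,6). |black|=9
Step 15: on BLACK (9,6): turn L to E, flip to white, move to (9,7). |black|=8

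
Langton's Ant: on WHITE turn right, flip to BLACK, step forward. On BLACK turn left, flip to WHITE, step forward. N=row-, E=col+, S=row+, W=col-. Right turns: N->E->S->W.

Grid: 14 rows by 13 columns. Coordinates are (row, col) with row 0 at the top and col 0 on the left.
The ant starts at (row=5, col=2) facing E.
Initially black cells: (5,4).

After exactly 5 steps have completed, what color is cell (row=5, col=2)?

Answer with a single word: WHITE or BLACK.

Answer: WHITE

Derivation:
Step 1: on WHITE (5,2): turn R to S, flip to black, move to (6,2). |black|=2
Step 2: on WHITE (6,2): turn R to W, flip to black, move to (6,1). |black|=3
Step 3: on WHITE (6,1): turn R to N, flip to black, move to (5,1). |black|=4
Step 4: on WHITE (5,1): turn R to E, flip to black, move to (5,2). |black|=5
Step 5: on BLACK (5,2): turn L to N, flip to white, move to (4,2). |black|=4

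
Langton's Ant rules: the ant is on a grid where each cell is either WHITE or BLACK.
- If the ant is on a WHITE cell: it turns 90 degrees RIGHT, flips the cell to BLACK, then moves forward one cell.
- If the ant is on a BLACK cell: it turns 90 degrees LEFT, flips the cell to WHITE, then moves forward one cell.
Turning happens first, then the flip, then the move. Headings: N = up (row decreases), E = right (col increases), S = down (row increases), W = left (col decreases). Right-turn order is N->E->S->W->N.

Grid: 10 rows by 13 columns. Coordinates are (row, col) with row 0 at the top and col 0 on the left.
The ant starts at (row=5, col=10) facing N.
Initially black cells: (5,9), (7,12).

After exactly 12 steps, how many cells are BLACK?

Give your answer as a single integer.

Step 1: on WHITE (5,10): turn R to E, flip to black, move to (5,11). |black|=3
Step 2: on WHITE (5,11): turn R to S, flip to black, move to (6,11). |black|=4
Step 3: on WHITE (6,11): turn R to W, flip to black, move to (6,10). |black|=5
Step 4: on WHITE (6,10): turn R to N, flip to black, move to (5,10). |black|=6
Step 5: on BLACK (5,10): turn L to W, flip to white, move to (5,9). |black|=5
Step 6: on BLACK (5,9): turn L to S, flip to white, move to (6,9). |black|=4
Step 7: on WHITE (6,9): turn R to W, flip to black, move to (6,8). |black|=5
Step 8: on WHITE (6,8): turn R to N, flip to black, move to (5,8). |black|=6
Step 9: on WHITE (5,8): turn R to E, flip to black, move to (5,9). |black|=7
Step 10: on WHITE (5,9): turn R to S, flip to black, move to (6,9). |black|=8
Step 11: on BLACK (6,9): turn L to E, flip to white, move to (6,10). |black|=7
Step 12: on BLACK (6,10): turn L to N, flip to white, move to (5,10). |black|=6

Answer: 6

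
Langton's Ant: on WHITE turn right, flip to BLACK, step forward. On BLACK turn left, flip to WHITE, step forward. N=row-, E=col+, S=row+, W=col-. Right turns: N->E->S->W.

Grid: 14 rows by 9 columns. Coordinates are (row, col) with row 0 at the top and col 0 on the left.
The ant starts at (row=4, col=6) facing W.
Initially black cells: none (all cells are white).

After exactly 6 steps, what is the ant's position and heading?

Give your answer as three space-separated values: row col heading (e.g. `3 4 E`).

Step 1: on WHITE (4,6): turn R to N, flip to black, move to (3,6). |black|=1
Step 2: on WHITE (3,6): turn R to E, flip to black, move to (3,7). |black|=2
Step 3: on WHITE (3,7): turn R to S, flip to black, move to (4,7). |black|=3
Step 4: on WHITE (4,7): turn R to W, flip to black, move to (4,6). |black|=4
Step 5: on BLACK (4,6): turn L to S, flip to white, move to (5,6). |black|=3
Step 6: on WHITE (5,6): turn R to W, flip to black, move to (5,5). |black|=4

Answer: 5 5 W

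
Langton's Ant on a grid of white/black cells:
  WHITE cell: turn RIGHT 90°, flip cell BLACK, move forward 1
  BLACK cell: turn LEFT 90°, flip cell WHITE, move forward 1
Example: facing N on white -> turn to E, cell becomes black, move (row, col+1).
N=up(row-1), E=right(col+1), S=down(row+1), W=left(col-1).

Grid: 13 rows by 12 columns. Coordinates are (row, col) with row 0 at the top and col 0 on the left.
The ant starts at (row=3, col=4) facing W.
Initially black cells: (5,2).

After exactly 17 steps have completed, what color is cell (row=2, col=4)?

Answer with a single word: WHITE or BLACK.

Answer: BLACK

Derivation:
Step 1: on WHITE (3,4): turn R to N, flip to black, move to (2,4). |black|=2
Step 2: on WHITE (2,4): turn R to E, flip to black, move to (2,5). |black|=3
Step 3: on WHITE (2,5): turn R to S, flip to black, move to (3,5). |black|=4
Step 4: on WHITE (3,5): turn R to W, flip to black, move to (3,4). |black|=5
Step 5: on BLACK (3,4): turn L to S, flip to white, move to (4,4). |black|=4
Step 6: on WHITE (4,4): turn R to W, flip to black, move to (4,3). |black|=5
Step 7: on WHITE (4,3): turn R to N, flip to black, move to (3,3). |black|=6
Step 8: on WHITE (3,3): turn R to E, flip to black, move to (3,4). |black|=7
Step 9: on WHITE (3,4): turn R to S, flip to black, move to (4,4). |black|=8
Step 10: on BLACK (4,4): turn L to E, flip to white, move to (4,5). |black|=7
Step 11: on WHITE (4,5): turn R to S, flip to black, move to (5,5). |black|=8
Step 12: on WHITE (5,5): turn R to W, flip to black, move to (5,4). |black|=9
Step 13: on WHITE (5,4): turn R to N, flip to black, move to (4,4). |black|=10
Step 14: on WHITE (4,4): turn R to E, flip to black, move to (4,5). |black|=11
Step 15: on BLACK (4,5): turn L to N, flip to white, move to (3,5). |black|=10
Step 16: on BLACK (3,5): turn L to W, flip to white, move to (3,4). |black|=9
Step 17: on BLACK (3,4): turn L to S, flip to white, move to (4,4). |black|=8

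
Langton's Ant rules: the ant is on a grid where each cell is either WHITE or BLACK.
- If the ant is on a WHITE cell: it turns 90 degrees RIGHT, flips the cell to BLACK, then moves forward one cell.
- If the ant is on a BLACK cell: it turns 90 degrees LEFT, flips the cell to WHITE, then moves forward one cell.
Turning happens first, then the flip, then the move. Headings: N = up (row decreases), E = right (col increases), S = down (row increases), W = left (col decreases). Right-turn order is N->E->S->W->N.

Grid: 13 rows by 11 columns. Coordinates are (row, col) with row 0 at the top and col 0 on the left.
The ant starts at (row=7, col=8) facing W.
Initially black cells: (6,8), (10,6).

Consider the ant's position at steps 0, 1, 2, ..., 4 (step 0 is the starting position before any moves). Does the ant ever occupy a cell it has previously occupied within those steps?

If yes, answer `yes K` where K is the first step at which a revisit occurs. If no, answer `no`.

Step 1: on WHITE (7,8): turn R to N, flip to black, move to (6,8). |black|=3 — new cell
Step 2: on BLACK (6,8): turn L to W, flip to white, move to (6,7). |black|=2 — new cell
Step 3: on WHITE (6,7): turn R to N, flip to black, move to (5,7). |black|=3 — new cell
Step 4: on WHITE (5,7): turn R to E, flip to black, move to (5,8). |black|=4 — new cell
No revisit within 4 steps.

Answer: no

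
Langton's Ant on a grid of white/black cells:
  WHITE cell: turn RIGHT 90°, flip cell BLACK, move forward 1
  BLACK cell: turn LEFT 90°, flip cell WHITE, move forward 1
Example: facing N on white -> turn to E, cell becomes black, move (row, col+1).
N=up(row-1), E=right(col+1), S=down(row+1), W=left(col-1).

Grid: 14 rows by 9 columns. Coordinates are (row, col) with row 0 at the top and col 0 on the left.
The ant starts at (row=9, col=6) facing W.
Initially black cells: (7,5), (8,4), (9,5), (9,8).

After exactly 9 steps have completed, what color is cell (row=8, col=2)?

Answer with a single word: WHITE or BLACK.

Answer: WHITE

Derivation:
Step 1: on WHITE (9,6): turn R to N, flip to black, move to (8,6). |black|=5
Step 2: on WHITE (8,6): turn R to E, flip to black, move to (8,7). |black|=6
Step 3: on WHITE (8,7): turn R to S, flip to black, move to (9,7). |black|=7
Step 4: on WHITE (9,7): turn R to W, flip to black, move to (9,6). |black|=8
Step 5: on BLACK (9,6): turn L to S, flip to white, move to (10,6). |black|=7
Step 6: on WHITE (10,6): turn R to W, flip to black, move to (10,5). |black|=8
Step 7: on WHITE (10,5): turn R to N, flip to black, move to (9,5). |black|=9
Step 8: on BLACK (9,5): turn L to W, flip to white, move to (9,4). |black|=8
Step 9: on WHITE (9,4): turn R to N, flip to black, move to (8,4). |black|=9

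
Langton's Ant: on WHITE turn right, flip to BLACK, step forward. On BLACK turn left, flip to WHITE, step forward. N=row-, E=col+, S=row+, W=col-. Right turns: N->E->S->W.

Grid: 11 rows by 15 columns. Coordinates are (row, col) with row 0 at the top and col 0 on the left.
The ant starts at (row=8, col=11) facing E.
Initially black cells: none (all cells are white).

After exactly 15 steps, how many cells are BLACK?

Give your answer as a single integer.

Answer: 9

Derivation:
Step 1: on WHITE (8,11): turn R to S, flip to black, move to (9,11). |black|=1
Step 2: on WHITE (9,11): turn R to W, flip to black, move to (9,10). |black|=2
Step 3: on WHITE (9,10): turn R to N, flip to black, move to (8,10). |black|=3
Step 4: on WHITE (8,10): turn R to E, flip to black, move to (8,11). |black|=4
Step 5: on BLACK (8,11): turn L to N, flip to white, move to (7,11). |black|=3
Step 6: on WHITE (7,11): turn R to E, flip to black, move to (7,12). |black|=4
Step 7: on WHITE (7,12): turn R to S, flip to black, move to (8,12). |black|=5
Step 8: on WHITE (8,12): turn R to W, flip to black, move to (8,11). |black|=6
Step 9: on WHITE (8,11): turn R to N, flip to black, move to (7,11). |black|=7
Step 10: on BLACK (7,11): turn L to W, flip to white, move to (7,10). |black|=6
Step 11: on WHITE (7,10): turn R to N, flip to black, move to (6,10). |black|=7
Step 12: on WHITE (6,10): turn R to E, flip to black, move to (6,11). |black|=8
Step 13: on WHITE (6,11): turn R to S, flip to black, move to (7,11). |black|=9
Step 14: on WHITE (7,11): turn R to W, flip to black, move to (7,10). |black|=10
Step 15: on BLACK (7,10): turn L to S, flip to white, move to (8,10). |black|=9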